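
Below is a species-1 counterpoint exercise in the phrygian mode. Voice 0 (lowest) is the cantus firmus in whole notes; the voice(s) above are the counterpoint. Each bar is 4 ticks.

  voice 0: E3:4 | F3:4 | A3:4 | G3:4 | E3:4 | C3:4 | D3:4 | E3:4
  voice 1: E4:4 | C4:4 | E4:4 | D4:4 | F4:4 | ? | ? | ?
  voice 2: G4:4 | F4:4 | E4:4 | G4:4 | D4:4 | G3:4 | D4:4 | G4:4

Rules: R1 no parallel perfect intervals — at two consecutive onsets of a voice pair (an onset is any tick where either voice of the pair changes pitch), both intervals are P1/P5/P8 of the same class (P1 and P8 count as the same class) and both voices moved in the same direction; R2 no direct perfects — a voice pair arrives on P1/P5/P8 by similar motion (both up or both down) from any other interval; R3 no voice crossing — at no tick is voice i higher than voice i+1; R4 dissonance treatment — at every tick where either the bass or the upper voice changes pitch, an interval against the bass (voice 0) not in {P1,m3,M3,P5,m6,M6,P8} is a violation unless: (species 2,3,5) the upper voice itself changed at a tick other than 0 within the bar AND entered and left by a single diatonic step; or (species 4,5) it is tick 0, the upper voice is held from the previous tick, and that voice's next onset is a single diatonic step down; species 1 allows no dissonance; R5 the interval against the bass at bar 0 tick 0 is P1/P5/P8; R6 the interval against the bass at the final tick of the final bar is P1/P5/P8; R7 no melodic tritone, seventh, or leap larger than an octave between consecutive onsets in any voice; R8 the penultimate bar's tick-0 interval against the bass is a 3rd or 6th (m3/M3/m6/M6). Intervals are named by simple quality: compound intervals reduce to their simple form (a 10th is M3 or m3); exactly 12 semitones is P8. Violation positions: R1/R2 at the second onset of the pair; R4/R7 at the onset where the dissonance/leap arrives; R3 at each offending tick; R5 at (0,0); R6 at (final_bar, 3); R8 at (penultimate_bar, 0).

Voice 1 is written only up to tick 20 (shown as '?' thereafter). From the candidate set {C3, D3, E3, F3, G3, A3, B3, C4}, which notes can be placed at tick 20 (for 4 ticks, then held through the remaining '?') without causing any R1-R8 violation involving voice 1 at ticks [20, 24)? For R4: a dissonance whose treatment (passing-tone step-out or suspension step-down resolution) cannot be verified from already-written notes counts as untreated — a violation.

C3: violates R2,R7
D3: violates R4,R7
E3: violates R7
F3: violates R4
G3: violates R2,R7
A3: violates R3
B3: violates R3,R4,R7
C4: violates R2,R3

{}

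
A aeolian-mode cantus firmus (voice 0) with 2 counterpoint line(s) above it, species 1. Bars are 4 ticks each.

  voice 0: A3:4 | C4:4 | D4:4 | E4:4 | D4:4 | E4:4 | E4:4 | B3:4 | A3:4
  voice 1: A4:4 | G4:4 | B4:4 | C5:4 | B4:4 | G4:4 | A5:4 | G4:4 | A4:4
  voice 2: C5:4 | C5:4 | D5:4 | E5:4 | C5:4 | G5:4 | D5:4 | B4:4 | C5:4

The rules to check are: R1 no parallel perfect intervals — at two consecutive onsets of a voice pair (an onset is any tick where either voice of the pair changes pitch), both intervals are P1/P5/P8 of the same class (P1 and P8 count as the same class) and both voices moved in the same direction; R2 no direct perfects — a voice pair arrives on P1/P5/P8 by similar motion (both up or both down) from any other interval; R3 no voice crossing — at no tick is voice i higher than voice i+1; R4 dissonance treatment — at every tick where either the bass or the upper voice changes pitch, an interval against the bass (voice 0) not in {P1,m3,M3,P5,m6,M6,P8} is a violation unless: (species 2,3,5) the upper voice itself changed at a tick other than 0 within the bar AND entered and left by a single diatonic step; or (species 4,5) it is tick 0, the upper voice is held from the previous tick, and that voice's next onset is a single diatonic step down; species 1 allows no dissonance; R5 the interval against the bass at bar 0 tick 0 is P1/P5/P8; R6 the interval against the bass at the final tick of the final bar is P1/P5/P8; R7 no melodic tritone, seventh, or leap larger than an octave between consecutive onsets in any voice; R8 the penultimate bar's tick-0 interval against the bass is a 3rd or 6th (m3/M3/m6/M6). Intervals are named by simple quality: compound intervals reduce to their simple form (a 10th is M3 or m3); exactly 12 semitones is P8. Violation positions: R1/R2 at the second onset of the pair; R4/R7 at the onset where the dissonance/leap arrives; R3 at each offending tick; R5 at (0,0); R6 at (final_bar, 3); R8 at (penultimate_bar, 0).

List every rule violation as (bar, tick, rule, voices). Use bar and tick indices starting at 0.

(0, 0, R5, (0, 2))
(2, 0, R1, (0, 2))
(3, 0, R1, (0, 2))
(4, 0, R4, (0, 2))
(6, 0, R3, (1, 2))
(6, 0, R4, (0, 1))
(6, 0, R4, (0, 2))
(6, 0, R7, (1,))
(6, 1, R3, (1, 2))
(6, 2, R3, (1, 2))
(6, 3, R3, (1, 2))
(7, 0, R2, (0, 2))
(7, 0, R7, (1,))
(7, 0, R8, (0, 2))
(8, 3, R6, (0, 2))

bar 0: v0=A3 v1=A4 v2=C5 downbeat m3
bar 1: v0=C4 v1=G4 v2=C5 downbeat P8
bar 2: v0=D4 v1=B4 v2=D5 downbeat P8
bar 3: v0=E4 v1=C5 v2=E5 downbeat P8
bar 4: v0=D4 v1=B4 v2=C5 downbeat m7
bar 5: v0=E4 v1=G4 v2=G5 downbeat m3
bar 6: v0=E4 v1=A5 v2=D5 downbeat m7
bar 7: v0=B3 v1=G4 v2=B4 downbeat P8
bar 8: v0=A3 v1=A4 v2=C5 downbeat m3
  -> R5 @ bar 0 tick 0 v(0, 2): opens on m3
  -> R1 @ bar 2 tick 0 v(0, 2): C4/C5 P8 -> D4/D5 P8 similar
  -> R1 @ bar 3 tick 0 v(0, 2): D4/D5 P8 -> E4/E5 P8 similar
  -> R4 @ bar 4 tick 0 v(0, 2): D4/C5 m7 untreated
  -> R3 @ bar 6 tick 0 v(1, 2): A5 above D5
  -> R4 @ bar 6 tick 0 v(0, 1): E4/A5 P4 untreated
  -> R4 @ bar 6 tick 0 v(0, 2): E4/D5 m7 untreated
  -> R7 @ bar 6 tick 0 v(1,): G4->A5 leap 14st
  -> R3 @ bar 6 tick 1 v(1, 2): A5 above D5
  -> R3 @ bar 6 tick 2 v(1, 2): A5 above D5
  -> R3 @ bar 6 tick 3 v(1, 2): A5 above D5
  -> R2 @ bar 7 tick 0 v(0, 2): E4/D5 m7 -> B3/B4 P8 similar
  -> R7 @ bar 7 tick 0 v(1,): A5->G4 leap 14st
  -> R8 @ bar 7 tick 0 v(0, 2): penult P8 not 3rd/6th
  -> R6 @ bar 8 tick 3 v(0, 2): closes on m3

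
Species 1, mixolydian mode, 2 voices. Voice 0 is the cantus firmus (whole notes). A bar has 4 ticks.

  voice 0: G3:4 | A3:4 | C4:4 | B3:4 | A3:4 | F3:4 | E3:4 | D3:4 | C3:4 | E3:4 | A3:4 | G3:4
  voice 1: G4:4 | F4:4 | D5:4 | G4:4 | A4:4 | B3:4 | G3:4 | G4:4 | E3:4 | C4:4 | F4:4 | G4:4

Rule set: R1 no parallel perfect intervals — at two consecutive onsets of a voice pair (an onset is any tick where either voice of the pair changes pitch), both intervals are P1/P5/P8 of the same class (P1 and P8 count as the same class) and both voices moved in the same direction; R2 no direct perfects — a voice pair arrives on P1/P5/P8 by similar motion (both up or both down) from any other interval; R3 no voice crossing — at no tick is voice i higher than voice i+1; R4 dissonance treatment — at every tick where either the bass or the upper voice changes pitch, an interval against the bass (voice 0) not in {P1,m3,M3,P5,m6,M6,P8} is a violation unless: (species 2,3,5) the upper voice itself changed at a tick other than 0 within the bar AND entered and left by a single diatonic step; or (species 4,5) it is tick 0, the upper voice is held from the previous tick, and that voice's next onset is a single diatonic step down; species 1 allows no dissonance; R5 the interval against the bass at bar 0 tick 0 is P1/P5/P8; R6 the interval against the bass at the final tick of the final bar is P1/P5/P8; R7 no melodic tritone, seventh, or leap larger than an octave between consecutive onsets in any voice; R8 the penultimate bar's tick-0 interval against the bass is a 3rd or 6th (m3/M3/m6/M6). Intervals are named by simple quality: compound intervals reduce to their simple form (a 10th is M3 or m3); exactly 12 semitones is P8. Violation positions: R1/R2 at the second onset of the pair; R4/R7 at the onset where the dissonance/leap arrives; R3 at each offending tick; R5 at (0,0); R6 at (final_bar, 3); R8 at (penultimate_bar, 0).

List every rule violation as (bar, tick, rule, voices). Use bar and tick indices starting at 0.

bar 0: v0=G3 v1=G4 downbeat P8
bar 1: v0=A3 v1=F4 downbeat m6
bar 2: v0=C4 v1=D5 downbeat M2
bar 3: v0=B3 v1=G4 downbeat m6
bar 4: v0=A3 v1=A4 downbeat P8
bar 5: v0=F3 v1=B3 downbeat TT
bar 6: v0=E3 v1=G3 downbeat m3
bar 7: v0=D3 v1=G4 downbeat P4
bar 8: v0=C3 v1=E3 downbeat M3
bar 9: v0=E3 v1=C4 downbeat m6
bar 10: v0=A3 v1=F4 downbeat m6
bar 11: v0=G3 v1=G4 downbeat P8
  -> R4 @ bar 2 tick 0 v(0, 1): C4/D5 M2 untreated
  -> R4 @ bar 5 tick 0 v(0, 1): F3/B3 TT untreated
  -> R7 @ bar 5 tick 0 v(1,): A4->B3 leap 10st
  -> R4 @ bar 7 tick 0 v(0, 1): D3/G4 P4 untreated
  -> R7 @ bar 8 tick 0 v(1,): G4->E3 leap 15st

(2, 0, R4, (0, 1))
(5, 0, R4, (0, 1))
(5, 0, R7, (1,))
(7, 0, R4, (0, 1))
(8, 0, R7, (1,))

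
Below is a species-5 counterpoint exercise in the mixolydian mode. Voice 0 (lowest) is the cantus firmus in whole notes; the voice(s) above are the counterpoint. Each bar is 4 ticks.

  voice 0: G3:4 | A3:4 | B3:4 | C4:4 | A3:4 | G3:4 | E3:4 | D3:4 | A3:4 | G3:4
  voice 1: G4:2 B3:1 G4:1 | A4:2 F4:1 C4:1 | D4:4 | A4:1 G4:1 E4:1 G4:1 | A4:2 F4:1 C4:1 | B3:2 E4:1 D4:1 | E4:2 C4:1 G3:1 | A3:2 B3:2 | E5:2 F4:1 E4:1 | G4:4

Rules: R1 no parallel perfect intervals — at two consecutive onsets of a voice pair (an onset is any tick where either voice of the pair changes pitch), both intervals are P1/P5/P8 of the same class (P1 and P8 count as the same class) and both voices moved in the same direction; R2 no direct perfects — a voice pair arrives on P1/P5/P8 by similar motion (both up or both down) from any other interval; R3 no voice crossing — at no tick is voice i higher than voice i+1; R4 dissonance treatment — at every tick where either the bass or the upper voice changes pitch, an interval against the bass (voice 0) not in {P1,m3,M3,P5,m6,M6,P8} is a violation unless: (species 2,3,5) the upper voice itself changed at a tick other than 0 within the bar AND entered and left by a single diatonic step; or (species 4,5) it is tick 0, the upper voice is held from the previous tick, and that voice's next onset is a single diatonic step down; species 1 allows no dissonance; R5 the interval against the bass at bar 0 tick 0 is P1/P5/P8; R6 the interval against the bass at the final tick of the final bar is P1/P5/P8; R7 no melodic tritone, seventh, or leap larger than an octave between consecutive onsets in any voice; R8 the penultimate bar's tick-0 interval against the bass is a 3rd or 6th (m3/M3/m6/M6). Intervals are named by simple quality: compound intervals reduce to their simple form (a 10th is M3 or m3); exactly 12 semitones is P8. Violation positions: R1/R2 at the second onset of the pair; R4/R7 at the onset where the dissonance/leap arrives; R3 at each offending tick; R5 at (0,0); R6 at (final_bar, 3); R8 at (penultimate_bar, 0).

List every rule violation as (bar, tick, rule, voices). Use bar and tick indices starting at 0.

bar 0: v0=G3 v1=G4 downbeat P8
bar 1: v0=A3 v1=A4 downbeat P8
bar 2: v0=B3 v1=D4 downbeat m3
bar 3: v0=C4 v1=A4 downbeat M6
bar 4: v0=A3 v1=A4 downbeat P8
bar 5: v0=G3 v1=B3 downbeat M3
bar 6: v0=E3 v1=E4 downbeat P8
bar 7: v0=D3 v1=A3 downbeat P5
bar 8: v0=A3 v1=E5 downbeat P5
bar 9: v0=G3 v1=G4 downbeat P8
  -> R1 @ bar 1 tick 0 v(0, 1): G3/G4 P8 -> A3/A4 P8 similar
  -> R2 @ bar 8 tick 0 v(0, 1): D3/B3 M6 -> A3/E5 P5 similar
  -> R7 @ bar 8 tick 0 v(1,): B3->E5 leap 17st
  -> R8 @ bar 8 tick 0 v(0, 1): penult P5 not 3rd/6th
  -> R7 @ bar 8 tick 2 v(1,): E5->F4 leap 11st

(1, 0, R1, (0, 1))
(8, 0, R2, (0, 1))
(8, 0, R7, (1,))
(8, 0, R8, (0, 1))
(8, 2, R7, (1,))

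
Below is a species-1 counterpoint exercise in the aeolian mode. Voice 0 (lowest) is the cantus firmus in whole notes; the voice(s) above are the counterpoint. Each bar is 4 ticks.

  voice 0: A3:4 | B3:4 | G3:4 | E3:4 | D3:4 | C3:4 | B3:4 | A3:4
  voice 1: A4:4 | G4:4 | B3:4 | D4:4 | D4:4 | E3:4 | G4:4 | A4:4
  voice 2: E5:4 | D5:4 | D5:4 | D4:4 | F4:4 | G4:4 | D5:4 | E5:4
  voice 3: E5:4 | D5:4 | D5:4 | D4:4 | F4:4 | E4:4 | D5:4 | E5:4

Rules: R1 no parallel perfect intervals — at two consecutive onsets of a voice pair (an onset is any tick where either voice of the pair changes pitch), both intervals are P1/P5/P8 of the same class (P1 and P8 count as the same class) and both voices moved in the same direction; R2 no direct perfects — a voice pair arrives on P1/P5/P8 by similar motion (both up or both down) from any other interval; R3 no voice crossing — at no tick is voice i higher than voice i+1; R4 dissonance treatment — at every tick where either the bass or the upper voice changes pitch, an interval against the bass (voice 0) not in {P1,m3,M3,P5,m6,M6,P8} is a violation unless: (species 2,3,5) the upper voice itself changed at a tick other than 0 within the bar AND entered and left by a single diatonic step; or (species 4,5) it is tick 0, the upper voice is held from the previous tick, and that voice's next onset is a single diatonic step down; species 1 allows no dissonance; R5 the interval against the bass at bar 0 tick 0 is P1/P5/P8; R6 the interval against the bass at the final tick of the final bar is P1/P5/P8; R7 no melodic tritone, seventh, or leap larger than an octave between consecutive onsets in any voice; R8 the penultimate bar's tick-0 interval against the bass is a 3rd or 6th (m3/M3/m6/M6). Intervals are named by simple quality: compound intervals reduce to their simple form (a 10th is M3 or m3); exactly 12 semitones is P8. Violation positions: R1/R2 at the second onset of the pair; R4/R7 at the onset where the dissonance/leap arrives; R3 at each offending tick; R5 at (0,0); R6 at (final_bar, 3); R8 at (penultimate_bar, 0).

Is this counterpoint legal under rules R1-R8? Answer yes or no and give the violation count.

No (23 violations)

bar 0: v0=A3 v1=A4 v2=E5 v3=E5 (P5)
bar 1: v0=B3 v1=G4 v2=D5 v3=D5 (m3)
bar 2: v0=G3 v1=B3 v2=D5 v3=D5 (P5)
bar 3: v0=E3 v1=D4 v2=D4 v3=D4 (m7)
bar 4: v0=D3 v1=D4 v2=F4 v3=F4 (m3)
bar 5: v0=C3 v1=E3 v2=G4 v3=E4 (M3)
bar 6: v0=B3 v1=G4 v2=D5 v3=D5 (m3)
bar 7: v0=A3 v1=A4 v2=E5 v3=E5 (P5)
  R1 @ bar1.0: A4/E5 P5 -> G4/D5 P5 similar
  R1 @ bar1.0: A4/E5 P5 -> G4/D5 P5 similar
  R1 @ bar1.0: E5/E5 P1 -> D5/D5 P1 similar
  R1 @ bar3.0: D5/D5 P1 -> D4/D4 P1 similar
  R4 @ bar3.0: E3/D4 m7 untreated
  R4 @ bar3.0: E3/D4 m7 untreated
  R4 @ bar3.0: E3/D4 m7 untreated
  R1 @ bar4.0: D4/D4 P1 -> F4/F4 P1 similar
  R2 @ bar5.0: D4/F4 m3 -> E3/E4 P8 similar
  R3 @ bar5.0: G4 above E4
  R7 @ bar5.0: D4->E3 leap 10st
  R3 @ bar5.1: G4 above E4
  R3 @ bar5.2: G4 above E4
  R3 @ bar5.3: G4 above E4
  R2 @ bar6.0: E3/G4 m3 -> G4/D5 P5 similar
  R2 @ bar6.0: E3/E4 P8 -> G4/D5 P5 similar
  R2 @ bar6.0: G4/E4 m3 -> D5/D5 P1 similar
  R7 @ bar6.0: C3->B3 leap 11st
  R7 @ bar6.0: E3->G4 leap 15st
  R7 @ bar6.0: E4->D5 leap 10st
  R1 @ bar7.0: G4/D5 P5 -> A4/E5 P5 similar
  R1 @ bar7.0: G4/D5 P5 -> A4/E5 P5 similar
  R1 @ bar7.0: D5/D5 P1 -> E5/E5 P1 similar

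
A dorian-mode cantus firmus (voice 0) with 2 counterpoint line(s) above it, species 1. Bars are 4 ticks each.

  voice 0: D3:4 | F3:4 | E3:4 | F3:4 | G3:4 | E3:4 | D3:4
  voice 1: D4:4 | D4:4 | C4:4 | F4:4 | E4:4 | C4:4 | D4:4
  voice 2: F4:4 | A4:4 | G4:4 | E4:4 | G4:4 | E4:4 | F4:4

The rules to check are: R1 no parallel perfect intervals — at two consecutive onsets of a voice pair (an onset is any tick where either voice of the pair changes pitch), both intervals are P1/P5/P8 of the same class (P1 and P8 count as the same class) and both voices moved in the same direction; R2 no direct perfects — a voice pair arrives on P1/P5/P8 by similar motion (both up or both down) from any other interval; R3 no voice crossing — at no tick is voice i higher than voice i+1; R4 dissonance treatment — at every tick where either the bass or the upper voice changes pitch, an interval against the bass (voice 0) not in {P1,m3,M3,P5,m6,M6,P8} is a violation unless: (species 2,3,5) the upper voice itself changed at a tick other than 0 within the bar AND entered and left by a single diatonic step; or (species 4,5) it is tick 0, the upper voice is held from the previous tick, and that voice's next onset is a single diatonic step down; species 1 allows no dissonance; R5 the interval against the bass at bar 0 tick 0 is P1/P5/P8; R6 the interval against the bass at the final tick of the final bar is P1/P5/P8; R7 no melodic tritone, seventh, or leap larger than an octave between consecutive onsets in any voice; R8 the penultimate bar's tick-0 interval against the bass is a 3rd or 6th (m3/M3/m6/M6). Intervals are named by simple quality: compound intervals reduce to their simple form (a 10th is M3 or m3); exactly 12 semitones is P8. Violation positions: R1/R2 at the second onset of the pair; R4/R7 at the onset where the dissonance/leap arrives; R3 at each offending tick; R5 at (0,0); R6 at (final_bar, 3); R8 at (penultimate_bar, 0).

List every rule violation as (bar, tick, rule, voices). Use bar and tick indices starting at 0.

bar 0: v0=D3 v1=D4 v2=F4 downbeat m3
bar 1: v0=F3 v1=D4 v2=A4 downbeat M3
bar 2: v0=E3 v1=C4 v2=G4 downbeat m3
bar 3: v0=F3 v1=F4 v2=E4 downbeat M7
bar 4: v0=G3 v1=E4 v2=G4 downbeat P8
bar 5: v0=E3 v1=C4 v2=E4 downbeat P8
bar 6: v0=D3 v1=D4 v2=F4 downbeat m3
  -> R5 @ bar 0 tick 0 v(0, 2): opens on m3
  -> R1 @ bar 2 tick 0 v(1, 2): D4/A4 P5 -> C4/G4 P5 similar
  -> R2 @ bar 3 tick 0 v(0, 1): E3/C4 m6 -> F3/F4 P8 similar
  -> R3 @ bar 3 tick 0 v(1, 2): F4 above E4
  -> R4 @ bar 3 tick 0 v(0, 2): F3/E4 M7 untreated
  -> R3 @ bar 3 tick 1 v(1, 2): F4 above E4
  -> R3 @ bar 3 tick 2 v(1, 2): F4 above E4
  -> R3 @ bar 3 tick 3 v(1, 2): F4 above E4
  -> R2 @ bar 4 tick 0 v(0, 2): F3/E4 M7 -> G3/G4 P8 similar
  -> R1 @ bar 5 tick 0 v(0, 2): G3/G4 P8 -> E3/E4 P8 similar
  -> R8 @ bar 5 tick 0 v(0, 2): penult P8 not 3rd/6th
  -> R6 @ bar 6 tick 3 v(0, 2): closes on m3

(0, 0, R5, (0, 2))
(2, 0, R1, (1, 2))
(3, 0, R2, (0, 1))
(3, 0, R3, (1, 2))
(3, 0, R4, (0, 2))
(3, 1, R3, (1, 2))
(3, 2, R3, (1, 2))
(3, 3, R3, (1, 2))
(4, 0, R2, (0, 2))
(5, 0, R1, (0, 2))
(5, 0, R8, (0, 2))
(6, 3, R6, (0, 2))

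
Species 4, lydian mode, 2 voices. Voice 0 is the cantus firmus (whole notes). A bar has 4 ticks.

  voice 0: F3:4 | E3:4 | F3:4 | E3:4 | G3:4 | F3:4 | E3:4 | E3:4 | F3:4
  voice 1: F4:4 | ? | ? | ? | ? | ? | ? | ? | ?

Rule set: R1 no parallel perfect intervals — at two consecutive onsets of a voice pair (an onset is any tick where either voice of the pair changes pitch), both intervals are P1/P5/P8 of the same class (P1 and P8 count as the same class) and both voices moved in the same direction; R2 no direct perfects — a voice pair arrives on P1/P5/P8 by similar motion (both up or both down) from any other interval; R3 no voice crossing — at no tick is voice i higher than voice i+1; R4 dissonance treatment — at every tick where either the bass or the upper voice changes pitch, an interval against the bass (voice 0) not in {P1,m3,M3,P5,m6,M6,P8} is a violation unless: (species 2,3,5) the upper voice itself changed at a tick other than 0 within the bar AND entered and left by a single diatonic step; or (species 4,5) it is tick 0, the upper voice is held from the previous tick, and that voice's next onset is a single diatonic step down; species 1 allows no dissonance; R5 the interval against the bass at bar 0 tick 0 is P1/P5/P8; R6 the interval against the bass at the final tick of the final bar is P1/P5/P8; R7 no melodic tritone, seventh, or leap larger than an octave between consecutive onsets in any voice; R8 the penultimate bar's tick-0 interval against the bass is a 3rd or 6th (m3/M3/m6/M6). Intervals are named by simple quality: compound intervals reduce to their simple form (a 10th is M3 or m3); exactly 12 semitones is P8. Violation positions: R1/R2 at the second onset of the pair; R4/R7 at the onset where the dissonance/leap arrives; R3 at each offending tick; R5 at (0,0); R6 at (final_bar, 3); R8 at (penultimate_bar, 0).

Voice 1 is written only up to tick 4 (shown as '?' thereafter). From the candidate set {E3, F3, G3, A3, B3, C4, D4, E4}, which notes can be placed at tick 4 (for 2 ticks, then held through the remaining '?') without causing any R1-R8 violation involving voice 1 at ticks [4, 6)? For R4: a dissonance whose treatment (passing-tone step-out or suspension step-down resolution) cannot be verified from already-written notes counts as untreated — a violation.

E3: violates R1,R7
F3: violates R4
G3: violates R7
A3: violates R4
B3: violates R2,R7
C4: legal
D4: violates R4
E4: violates R1

{C4}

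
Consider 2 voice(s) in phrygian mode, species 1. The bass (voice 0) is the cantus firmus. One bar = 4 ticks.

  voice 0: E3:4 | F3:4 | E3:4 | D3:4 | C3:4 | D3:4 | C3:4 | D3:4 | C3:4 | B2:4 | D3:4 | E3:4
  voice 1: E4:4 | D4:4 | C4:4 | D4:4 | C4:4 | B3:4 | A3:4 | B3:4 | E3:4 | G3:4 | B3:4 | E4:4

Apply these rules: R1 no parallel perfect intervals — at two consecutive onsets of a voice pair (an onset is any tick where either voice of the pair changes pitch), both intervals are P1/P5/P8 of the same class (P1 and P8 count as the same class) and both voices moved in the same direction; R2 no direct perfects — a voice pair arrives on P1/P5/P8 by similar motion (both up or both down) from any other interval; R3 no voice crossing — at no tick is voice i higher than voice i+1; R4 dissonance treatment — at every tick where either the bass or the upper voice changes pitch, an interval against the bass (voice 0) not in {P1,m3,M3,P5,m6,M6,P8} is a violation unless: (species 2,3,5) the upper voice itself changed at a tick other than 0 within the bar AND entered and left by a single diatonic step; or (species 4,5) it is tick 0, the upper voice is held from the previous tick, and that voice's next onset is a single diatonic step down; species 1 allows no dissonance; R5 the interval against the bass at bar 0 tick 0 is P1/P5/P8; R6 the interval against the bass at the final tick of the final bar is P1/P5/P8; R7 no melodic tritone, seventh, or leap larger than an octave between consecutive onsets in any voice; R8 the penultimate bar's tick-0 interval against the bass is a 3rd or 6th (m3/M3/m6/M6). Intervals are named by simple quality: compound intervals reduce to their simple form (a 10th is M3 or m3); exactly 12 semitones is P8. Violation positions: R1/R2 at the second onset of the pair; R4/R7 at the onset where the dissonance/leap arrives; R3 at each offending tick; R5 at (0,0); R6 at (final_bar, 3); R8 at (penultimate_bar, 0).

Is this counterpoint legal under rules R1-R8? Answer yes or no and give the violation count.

No (2 violations)

bar 0: v0=E3 v1=E4 (P8)
bar 1: v0=F3 v1=D4 (M6)
bar 2: v0=E3 v1=C4 (m6)
bar 3: v0=D3 v1=D4 (P8)
bar 4: v0=C3 v1=C4 (P8)
bar 5: v0=D3 v1=B3 (M6)
bar 6: v0=C3 v1=A3 (M6)
bar 7: v0=D3 v1=B3 (M6)
bar 8: v0=C3 v1=E3 (M3)
bar 9: v0=B2 v1=G3 (m6)
bar 10: v0=D3 v1=B3 (M6)
bar 11: v0=E3 v1=E4 (P8)
  R1 @ bar4.0: D3/D4 P8 -> C3/C4 P8 similar
  R2 @ bar11.0: D3/B3 M6 -> E3/E4 P8 similar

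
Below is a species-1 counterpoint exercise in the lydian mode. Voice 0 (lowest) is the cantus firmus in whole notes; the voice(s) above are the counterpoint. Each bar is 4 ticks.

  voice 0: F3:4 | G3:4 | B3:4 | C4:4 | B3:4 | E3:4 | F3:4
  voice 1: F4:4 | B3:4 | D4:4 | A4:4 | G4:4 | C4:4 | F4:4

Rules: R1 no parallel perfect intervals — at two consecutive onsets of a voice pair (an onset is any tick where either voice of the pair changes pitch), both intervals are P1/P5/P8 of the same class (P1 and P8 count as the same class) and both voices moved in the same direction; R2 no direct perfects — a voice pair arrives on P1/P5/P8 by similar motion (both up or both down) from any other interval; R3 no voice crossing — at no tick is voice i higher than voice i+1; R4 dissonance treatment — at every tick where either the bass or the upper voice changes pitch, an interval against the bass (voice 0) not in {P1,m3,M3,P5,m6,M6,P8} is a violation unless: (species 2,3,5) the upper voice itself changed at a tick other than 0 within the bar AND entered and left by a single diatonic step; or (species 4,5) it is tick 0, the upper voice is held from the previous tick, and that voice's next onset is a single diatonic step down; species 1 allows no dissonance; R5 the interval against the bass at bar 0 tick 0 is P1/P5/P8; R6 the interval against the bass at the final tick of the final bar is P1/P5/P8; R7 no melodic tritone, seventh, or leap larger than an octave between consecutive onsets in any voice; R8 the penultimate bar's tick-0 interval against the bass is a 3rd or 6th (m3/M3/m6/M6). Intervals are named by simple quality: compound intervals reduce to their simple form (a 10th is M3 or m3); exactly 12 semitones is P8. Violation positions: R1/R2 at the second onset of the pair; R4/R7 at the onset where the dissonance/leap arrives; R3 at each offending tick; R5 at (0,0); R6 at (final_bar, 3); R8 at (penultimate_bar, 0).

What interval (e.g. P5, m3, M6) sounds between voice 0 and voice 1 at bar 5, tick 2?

m6

voice 0=E3 voice 1=C4 -> m6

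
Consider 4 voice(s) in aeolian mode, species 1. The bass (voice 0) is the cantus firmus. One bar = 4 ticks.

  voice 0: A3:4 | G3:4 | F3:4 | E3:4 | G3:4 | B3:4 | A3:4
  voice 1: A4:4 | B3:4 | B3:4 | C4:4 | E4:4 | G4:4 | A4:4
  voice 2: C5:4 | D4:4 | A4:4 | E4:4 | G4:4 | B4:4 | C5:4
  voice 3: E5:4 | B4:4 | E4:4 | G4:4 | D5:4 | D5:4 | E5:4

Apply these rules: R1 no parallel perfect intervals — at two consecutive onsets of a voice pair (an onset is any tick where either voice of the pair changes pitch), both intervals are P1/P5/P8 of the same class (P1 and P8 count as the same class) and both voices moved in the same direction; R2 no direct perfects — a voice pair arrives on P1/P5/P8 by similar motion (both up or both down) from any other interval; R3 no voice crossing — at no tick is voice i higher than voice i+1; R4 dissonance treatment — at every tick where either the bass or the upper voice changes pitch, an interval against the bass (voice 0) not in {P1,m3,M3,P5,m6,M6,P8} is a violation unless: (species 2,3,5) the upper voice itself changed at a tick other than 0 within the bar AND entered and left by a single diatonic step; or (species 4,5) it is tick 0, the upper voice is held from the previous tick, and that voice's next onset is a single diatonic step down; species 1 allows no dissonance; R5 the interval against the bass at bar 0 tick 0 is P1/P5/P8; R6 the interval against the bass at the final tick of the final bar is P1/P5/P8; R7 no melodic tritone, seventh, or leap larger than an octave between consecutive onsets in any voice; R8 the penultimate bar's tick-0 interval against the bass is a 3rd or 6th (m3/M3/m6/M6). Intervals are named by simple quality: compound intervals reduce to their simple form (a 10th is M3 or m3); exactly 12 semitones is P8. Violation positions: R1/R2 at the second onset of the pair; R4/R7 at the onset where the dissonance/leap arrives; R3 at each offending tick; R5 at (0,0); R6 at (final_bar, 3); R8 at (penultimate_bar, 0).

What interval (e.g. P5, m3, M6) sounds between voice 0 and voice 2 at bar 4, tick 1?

voice 0=G3 voice 2=G4 -> P8

P8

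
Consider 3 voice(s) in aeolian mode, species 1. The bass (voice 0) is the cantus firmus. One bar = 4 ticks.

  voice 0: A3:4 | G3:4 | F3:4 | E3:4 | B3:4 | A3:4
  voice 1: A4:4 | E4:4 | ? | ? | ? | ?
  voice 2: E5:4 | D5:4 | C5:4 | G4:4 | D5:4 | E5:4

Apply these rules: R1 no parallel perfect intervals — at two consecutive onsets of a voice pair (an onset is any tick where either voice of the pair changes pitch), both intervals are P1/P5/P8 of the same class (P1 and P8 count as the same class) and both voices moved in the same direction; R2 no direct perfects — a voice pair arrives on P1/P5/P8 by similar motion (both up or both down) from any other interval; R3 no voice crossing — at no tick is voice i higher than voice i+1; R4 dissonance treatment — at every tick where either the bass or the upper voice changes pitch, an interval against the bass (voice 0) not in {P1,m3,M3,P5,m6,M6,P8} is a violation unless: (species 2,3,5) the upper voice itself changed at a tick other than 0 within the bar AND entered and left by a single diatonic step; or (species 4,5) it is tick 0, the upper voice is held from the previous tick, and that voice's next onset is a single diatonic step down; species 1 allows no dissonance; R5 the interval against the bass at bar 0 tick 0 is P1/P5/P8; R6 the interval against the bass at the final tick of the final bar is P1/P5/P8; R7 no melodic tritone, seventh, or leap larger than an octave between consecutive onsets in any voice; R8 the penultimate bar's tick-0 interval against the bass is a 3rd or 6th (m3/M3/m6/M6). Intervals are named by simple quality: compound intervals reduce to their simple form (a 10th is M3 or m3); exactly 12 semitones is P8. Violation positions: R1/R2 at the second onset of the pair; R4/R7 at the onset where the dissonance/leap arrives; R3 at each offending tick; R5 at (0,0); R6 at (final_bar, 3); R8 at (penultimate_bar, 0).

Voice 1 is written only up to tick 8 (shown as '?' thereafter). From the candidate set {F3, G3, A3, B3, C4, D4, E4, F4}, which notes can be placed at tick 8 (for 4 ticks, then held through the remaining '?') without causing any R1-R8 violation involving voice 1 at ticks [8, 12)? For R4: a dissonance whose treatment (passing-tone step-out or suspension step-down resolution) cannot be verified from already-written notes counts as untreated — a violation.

F3: violates R2,R7
G3: violates R4
A3: legal
B3: violates R4
C4: violates R2
D4: legal
E4: violates R4
F4: legal

{A3, D4, F4}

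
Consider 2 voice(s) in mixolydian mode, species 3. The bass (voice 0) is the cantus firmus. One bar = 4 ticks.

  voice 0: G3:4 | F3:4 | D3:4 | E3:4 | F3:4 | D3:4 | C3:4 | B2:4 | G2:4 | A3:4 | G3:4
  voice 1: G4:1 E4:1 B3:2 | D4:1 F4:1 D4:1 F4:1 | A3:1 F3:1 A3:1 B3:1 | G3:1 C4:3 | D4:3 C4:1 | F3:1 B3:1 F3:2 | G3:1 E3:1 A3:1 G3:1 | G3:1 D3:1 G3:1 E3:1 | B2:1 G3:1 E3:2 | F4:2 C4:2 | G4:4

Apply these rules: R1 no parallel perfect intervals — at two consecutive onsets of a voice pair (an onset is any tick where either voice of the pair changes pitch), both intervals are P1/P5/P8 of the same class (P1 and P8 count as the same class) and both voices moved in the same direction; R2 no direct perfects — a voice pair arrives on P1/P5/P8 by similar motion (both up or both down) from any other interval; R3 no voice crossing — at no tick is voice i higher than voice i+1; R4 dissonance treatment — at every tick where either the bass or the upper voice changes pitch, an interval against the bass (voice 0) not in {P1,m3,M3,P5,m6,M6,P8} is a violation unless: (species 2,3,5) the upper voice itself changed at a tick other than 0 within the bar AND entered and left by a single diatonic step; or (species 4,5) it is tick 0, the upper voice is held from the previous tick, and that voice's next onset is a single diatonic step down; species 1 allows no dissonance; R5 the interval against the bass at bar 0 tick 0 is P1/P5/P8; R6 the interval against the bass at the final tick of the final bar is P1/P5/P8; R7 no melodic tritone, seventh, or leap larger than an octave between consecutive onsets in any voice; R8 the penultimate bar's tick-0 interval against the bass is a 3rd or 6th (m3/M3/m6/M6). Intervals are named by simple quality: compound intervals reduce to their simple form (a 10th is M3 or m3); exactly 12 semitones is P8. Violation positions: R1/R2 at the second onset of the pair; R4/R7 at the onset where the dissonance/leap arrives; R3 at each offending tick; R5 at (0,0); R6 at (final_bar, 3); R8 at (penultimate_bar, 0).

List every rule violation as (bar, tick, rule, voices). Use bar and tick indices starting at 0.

bar 0: v0=G3 v1=G4 downbeat P8
bar 1: v0=F3 v1=D4 downbeat M6
bar 2: v0=D3 v1=A3 downbeat P5
bar 3: v0=E3 v1=G3 downbeat m3
bar 4: v0=F3 v1=D4 downbeat M6
bar 5: v0=D3 v1=F3 downbeat m3
bar 6: v0=C3 v1=G3 downbeat P5
bar 7: v0=B2 v1=G3 downbeat m6
bar 8: v0=G2 v1=B2 downbeat M3
bar 9: v0=A3 v1=F4 downbeat m6
bar 10: v0=G3 v1=G4 downbeat P8
  -> R2 @ bar 2 tick 0 v(0, 1): F3/F4 P8 -> D3/A3 P5 similar
  -> R7 @ bar 5 tick 1 v(1,): F3->B3 leap 6st
  -> R7 @ bar 5 tick 2 v(1,): B3->F3 leap 6st
  -> R4 @ bar 7 tick 3 v(0, 1): B2/E3 P4 untreated
  -> R7 @ bar 9 tick 0 v(0,): G2->A3 leap 14st
  -> R7 @ bar 9 tick 0 v(1,): E3->F4 leap 13st

(2, 0, R2, (0, 1))
(5, 1, R7, (1,))
(5, 2, R7, (1,))
(7, 3, R4, (0, 1))
(9, 0, R7, (0,))
(9, 0, R7, (1,))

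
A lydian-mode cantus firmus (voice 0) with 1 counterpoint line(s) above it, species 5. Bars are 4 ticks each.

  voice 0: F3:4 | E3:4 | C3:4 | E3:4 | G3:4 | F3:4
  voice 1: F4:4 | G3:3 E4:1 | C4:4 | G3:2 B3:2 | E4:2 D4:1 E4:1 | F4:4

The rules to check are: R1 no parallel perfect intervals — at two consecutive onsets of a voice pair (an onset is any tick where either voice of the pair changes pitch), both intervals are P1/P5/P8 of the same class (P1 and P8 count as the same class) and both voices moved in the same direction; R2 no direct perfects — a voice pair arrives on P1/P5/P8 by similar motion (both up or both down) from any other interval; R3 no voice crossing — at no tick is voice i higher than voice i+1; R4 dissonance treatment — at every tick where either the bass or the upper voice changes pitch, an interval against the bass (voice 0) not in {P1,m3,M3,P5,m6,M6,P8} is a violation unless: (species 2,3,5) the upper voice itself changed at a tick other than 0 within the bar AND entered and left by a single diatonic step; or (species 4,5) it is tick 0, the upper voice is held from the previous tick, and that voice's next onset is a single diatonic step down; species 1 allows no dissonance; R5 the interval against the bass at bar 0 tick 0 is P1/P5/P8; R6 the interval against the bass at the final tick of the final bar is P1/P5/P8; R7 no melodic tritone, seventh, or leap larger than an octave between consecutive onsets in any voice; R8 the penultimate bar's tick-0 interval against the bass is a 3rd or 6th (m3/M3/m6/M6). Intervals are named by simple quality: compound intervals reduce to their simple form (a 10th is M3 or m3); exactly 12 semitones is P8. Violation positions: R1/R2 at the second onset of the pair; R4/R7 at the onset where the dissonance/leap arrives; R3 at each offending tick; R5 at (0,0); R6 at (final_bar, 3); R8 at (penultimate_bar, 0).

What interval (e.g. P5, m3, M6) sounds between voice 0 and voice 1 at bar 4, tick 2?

voice 0=G3 voice 1=D4 -> P5

P5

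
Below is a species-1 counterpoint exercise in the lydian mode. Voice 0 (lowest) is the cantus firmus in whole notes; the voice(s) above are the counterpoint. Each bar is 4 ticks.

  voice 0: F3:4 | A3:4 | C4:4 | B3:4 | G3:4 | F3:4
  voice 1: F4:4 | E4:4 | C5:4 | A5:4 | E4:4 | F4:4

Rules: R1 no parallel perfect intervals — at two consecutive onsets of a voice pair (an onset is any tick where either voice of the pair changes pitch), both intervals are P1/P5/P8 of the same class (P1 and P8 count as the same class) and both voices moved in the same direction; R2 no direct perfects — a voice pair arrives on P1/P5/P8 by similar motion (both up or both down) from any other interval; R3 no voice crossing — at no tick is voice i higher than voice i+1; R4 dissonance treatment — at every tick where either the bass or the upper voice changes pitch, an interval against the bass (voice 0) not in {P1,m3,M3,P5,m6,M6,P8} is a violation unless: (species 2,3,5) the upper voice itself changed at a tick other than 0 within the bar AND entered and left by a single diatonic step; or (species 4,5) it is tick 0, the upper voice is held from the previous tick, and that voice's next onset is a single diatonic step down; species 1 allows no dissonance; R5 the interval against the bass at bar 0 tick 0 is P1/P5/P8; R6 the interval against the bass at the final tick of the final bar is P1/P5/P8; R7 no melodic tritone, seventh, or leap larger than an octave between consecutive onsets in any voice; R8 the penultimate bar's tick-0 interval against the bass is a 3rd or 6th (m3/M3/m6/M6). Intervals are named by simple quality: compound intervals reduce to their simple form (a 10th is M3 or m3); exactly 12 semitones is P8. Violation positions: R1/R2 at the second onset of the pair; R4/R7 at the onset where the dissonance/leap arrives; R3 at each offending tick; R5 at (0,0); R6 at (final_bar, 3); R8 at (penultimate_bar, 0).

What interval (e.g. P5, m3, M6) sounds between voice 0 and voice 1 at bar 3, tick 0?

m7

voice 0=B3 voice 1=A5 -> m7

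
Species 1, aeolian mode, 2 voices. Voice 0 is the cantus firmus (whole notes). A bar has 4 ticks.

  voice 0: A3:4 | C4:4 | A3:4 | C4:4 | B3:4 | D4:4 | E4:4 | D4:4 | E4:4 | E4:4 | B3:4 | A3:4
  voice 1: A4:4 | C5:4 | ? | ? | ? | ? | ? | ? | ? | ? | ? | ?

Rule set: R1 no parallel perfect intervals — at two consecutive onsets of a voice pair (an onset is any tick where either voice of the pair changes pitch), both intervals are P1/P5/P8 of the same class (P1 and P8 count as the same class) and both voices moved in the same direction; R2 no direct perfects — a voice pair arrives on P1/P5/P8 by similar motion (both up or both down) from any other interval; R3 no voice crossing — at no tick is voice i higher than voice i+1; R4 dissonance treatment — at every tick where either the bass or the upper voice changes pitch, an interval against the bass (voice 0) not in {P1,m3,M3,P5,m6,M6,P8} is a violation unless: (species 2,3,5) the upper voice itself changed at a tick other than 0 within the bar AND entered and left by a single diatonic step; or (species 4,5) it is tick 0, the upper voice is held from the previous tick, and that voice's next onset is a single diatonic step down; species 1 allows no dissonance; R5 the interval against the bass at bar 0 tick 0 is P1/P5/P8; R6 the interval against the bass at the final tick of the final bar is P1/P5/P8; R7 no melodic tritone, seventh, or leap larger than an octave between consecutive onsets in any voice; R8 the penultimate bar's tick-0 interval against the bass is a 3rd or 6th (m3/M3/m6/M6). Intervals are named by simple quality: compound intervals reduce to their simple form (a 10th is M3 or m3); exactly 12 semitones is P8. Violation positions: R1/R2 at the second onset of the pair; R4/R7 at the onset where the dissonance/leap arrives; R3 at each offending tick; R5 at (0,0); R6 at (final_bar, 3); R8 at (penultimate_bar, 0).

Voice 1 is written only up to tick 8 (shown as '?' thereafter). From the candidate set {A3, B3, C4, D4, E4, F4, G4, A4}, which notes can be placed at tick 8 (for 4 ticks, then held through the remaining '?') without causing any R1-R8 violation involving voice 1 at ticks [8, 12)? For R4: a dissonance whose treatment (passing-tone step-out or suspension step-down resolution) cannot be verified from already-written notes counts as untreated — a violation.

{C4, F4}

A3: violates R1,R7
B3: violates R4,R7
C4: legal
D4: violates R4,R7
E4: violates R2
F4: legal
G4: violates R4
A4: violates R1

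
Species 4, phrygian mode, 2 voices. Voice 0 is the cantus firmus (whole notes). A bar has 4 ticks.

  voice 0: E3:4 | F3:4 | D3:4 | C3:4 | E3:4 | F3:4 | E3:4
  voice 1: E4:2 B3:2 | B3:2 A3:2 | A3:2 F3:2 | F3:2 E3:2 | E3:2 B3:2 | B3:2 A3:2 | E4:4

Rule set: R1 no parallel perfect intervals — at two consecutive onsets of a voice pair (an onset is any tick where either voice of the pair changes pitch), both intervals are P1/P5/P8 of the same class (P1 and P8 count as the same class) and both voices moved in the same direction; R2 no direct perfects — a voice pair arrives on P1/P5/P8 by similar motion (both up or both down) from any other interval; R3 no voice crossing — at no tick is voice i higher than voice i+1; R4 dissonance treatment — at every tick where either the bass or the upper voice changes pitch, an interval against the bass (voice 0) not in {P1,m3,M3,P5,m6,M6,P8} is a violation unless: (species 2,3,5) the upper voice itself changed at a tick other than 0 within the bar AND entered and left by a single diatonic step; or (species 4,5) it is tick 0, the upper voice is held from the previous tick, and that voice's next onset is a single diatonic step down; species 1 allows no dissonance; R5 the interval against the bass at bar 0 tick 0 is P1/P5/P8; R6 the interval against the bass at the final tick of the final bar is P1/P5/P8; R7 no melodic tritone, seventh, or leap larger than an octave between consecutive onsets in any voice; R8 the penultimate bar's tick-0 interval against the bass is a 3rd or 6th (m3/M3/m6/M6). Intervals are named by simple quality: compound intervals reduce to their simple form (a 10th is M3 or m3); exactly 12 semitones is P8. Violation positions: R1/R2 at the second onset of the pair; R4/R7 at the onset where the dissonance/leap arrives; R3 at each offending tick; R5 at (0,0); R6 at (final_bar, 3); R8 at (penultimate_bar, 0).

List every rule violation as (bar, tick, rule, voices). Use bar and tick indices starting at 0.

bar 0: v0=E3 v1=E4 downbeat P8
bar 1: v0=F3 v1=B3 downbeat TT
bar 2: v0=D3 v1=A3 downbeat P5
bar 3: v0=C3 v1=F3 downbeat P4
bar 4: v0=E3 v1=E3 downbeat P1
bar 5: v0=F3 v1=B3 downbeat TT
bar 6: v0=E3 v1=E4 downbeat P8
  -> R8 @ bar 5 tick 0 v(0, 1): penult TT not 3rd/6th

(5, 0, R8, (0, 1))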